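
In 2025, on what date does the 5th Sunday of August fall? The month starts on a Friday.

August 31, 2025

August 2025 begins on a Friday, so the first Sunday is August 3 (2 days later).
The 5th Sunday is 4 weeks later: 3 + 28 = 31.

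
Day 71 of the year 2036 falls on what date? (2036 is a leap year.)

11 March 2036

January has 31 days (71 − 31 = 40 remain).
February has 29 days (40 − 29 = 11 remain).
11 into March → March 11.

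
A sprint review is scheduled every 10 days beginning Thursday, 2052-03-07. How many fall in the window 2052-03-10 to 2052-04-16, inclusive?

4

Occurrences land 10·i days after 2052-03-07 for i = 0, 1, 2, …
2052-03-10 is 3 days after the start; 3 ÷ 10 = 0 remainder 3; since the remainder is 3, round up to i = 1. First occurrence in the window: #2 on 2052-03-17 (1×10 = 10 days in).
2052-04-16 is 40 days after the start; 40 ÷ 10 = 4 remainder 0. Last occurrence in the window: #5 on 2052-04-16.
Occurrences #2 through #5: 4 in total.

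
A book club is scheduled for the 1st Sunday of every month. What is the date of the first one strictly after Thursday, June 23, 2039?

July 3, 2039

June 2039 starts on a Wednesday, so its 1st Sunday is June 5, 2039 (4 days in).
That is not after June 23, 2039, so look at July 2039.
July 2039 starts on a Friday, so its 1st Sunday is July 3, 2039 (2 days in).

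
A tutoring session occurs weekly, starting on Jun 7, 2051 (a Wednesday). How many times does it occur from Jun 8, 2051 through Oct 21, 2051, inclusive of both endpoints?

19

Occurrences land 7·i days after Jun 7, 2051 for i = 0, 1, 2, …
Jun 8, 2051 is 1 day after the start; 1 ÷ 7 = 0 remainder 1; since the remainder is 1, round up to i = 1. First occurrence in the window: #2 on Jun 14, 2051 (1×7 = 7 days in).
Oct 21, 2051 is 136 days after the start; 136 ÷ 7 = 19 remainder 3. Last occurrence in the window: #20 on Oct 18, 2051.
Occurrences #2 through #20: 19 in total.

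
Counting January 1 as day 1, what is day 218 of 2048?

Aug 5, 2048

Jan has 31 days (218 − 31 = 187 remain).
Feb has 29 days (187 − 29 = 158 remain).
Mar has 31 days (158 − 31 = 127 remain).
Apr has 30 days (127 − 30 = 97 remain).
May has 31 days (97 − 31 = 66 remain).
Jun has 30 days (66 − 30 = 36 remain).
Jul has 31 days (36 − 31 = 5 remain).
5 into Aug → Aug 5.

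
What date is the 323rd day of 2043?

January has 31 days (323 − 31 = 292 remain).
February has 28 days (292 − 28 = 264 remain).
March has 31 days (264 − 31 = 233 remain).
April has 30 days (233 − 30 = 203 remain).
May has 31 days (203 − 31 = 172 remain).
June has 30 days (172 − 30 = 142 remain).
July has 31 days (142 − 31 = 111 remain).
August has 31 days (111 − 31 = 80 remain).
September has 30 days (80 − 30 = 50 remain).
October has 31 days (50 − 31 = 19 remain).
19 into November → November 19.

2043-11-19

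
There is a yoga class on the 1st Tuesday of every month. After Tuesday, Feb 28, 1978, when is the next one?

Feb 1978 starts on a Wednesday, so its 1st Tuesday is Feb 7, 1978 (6 days in).
That is not after Feb 28, 1978, so look at Mar 1978.
Mar 1978 starts on a Wednesday, so its 1st Tuesday is Mar 7, 1978 (6 days in).

Mar 7, 1978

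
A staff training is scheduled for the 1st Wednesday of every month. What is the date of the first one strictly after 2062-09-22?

2062-10-04

September 2062 starts on a Friday, so its 1st Wednesday is 2062-09-06 (5 days in).
That is not after 2062-09-22, so look at October 2062.
October 2062 starts on a Sunday, so its 1st Wednesday is 2062-10-04 (3 days in).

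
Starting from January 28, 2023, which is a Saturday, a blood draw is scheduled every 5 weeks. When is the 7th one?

The 7th occurrence is 6 intervals after the first: 6 × 35 = 210 days after January 28, 2023.
January has 31 days — 3 days to the end of January leaves 207.
February has 28 days (179 left).
March has 31 days (148 left).
April has 30 days (118 left).
May has 31 days (87 left).
June has 30 days (57 left).
July has 31 days (26 left).
26 days into August → August 26, 2023.

August 26, 2023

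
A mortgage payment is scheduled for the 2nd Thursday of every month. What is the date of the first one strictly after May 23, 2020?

June 11, 2020

May 2020 starts on a Friday; its first Thursday is the 7th, so the 2nd Thursday is the 14th — May 14, 2020.
That is not after May 23, 2020, so look at June 2020.
June 2020 starts on a Monday; its first Thursday is the 4th, so the 2nd Thursday is the 11th — June 11, 2020.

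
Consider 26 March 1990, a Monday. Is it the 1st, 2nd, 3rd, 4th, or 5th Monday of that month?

4th

Day 26 falls in week ⌈26/7⌉ of the month.
Days 1–7 hold the 1st Monday, 8–14 the 2nd, 15–21 the 3rd, 22–28 the 4th, 29–31 the 5th.
26 is in the range for the 4th.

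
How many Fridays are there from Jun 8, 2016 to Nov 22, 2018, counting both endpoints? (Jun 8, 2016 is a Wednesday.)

128

Jun 8, 2016 is a Wednesday; the first Friday on or after it is Jun 10, 2016 (2 days later).
From Jun 10, 2016 to Nov 22, 2018: 204 + 365 + 326 = 895 days (rest of 2016, 2017, to Nov 22, 2018 in 2018).
895 ÷ 7 = 127 full weeks with remainder 6, so 127 more Fridays after the first → 128.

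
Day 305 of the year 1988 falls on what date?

1988-10-31

January has 31 days (305 − 31 = 274 remain).
February has 29 days (274 − 29 = 245 remain).
March has 31 days (245 − 31 = 214 remain).
April has 30 days (214 − 30 = 184 remain).
May has 31 days (184 − 31 = 153 remain).
June has 30 days (153 − 30 = 123 remain).
July has 31 days (123 − 31 = 92 remain).
August has 31 days (92 − 31 = 61 remain).
September has 30 days (61 − 30 = 31 remain).
31 into October → October 31.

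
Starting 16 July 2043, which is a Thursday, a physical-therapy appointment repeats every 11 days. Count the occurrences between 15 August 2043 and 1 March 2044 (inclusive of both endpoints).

18

Occurrences land 11·i days after 16 July 2043 for i = 0, 1, 2, …
15 August 2043 is 30 days after the start; 30 ÷ 11 = 2 remainder 8; since the remainder is 8, round up to i = 3. First occurrence in the window: #4 on 18 August 2043 (3×11 = 33 days in).
1 March 2044 is 229 days after the start; 229 ÷ 11 = 20 remainder 9. Last occurrence in the window: #21 on 21 February 2044.
Occurrences #4 through #21: 18 in total.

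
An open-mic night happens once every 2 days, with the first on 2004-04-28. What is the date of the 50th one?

The 50th occurrence is 49 intervals after the first: 49 × 2 = 98 days after 2004-04-28.
April has 30 days — 2 days to the end of April leaves 96.
May has 31 days (65 left).
June has 30 days (35 left).
July has 31 days (4 left).
4 days into August → 2004-08-04.

2004-08-04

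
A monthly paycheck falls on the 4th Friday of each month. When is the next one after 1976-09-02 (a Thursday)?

September 1976 starts on a Wednesday; its first Friday is the 3rd, so the 4th Friday is the 24th — 1976-09-24.
1976-09-24 is after 1976-09-02, so that is the next one.

1976-09-24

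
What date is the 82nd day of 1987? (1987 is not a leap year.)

January has 31 days (82 − 31 = 51 remain).
February has 28 days (51 − 28 = 23 remain).
23 into March → March 23.

March 23, 1987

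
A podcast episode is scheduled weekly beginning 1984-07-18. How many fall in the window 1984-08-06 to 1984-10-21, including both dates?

11

Occurrences land 7·i days after 1984-07-18 for i = 0, 1, 2, …
1984-08-06 is 19 days after the start; 19 ÷ 7 = 2 remainder 5; since the remainder is 5, round up to i = 3. First occurrence in the window: #4 on 1984-08-08 (3×7 = 21 days in).
1984-10-21 is 95 days after the start; 95 ÷ 7 = 13 remainder 4. Last occurrence in the window: #14 on 1984-10-17.
Occurrences #4 through #14: 11 in total.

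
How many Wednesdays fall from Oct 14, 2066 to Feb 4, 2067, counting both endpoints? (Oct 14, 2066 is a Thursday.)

Oct 14, 2066 is a Thursday; the first Wednesday on or after it is Oct 20, 2066 (6 days later).
From Oct 20, 2066 to Feb 4, 2067: 11 + 30 + 31 + 31 + 4 = 107 days (rest of Oct, Nov, Dec, Jan, Feb).
107 ÷ 7 = 15 full weeks with remainder 2, so 15 more Wednesdays after the first → 16.

16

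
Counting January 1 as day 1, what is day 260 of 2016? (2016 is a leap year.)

January has 31 days (260 − 31 = 229 remain).
February has 29 days (229 − 29 = 200 remain).
March has 31 days (200 − 31 = 169 remain).
April has 30 days (169 − 30 = 139 remain).
May has 31 days (139 − 31 = 108 remain).
June has 30 days (108 − 30 = 78 remain).
July has 31 days (78 − 31 = 47 remain).
August has 31 days (47 − 31 = 16 remain).
16 into September → September 16.

16 September 2016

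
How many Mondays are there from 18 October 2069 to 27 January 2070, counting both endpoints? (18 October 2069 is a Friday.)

15

18 October 2069 is a Friday; the first Monday on or after it is 21 October 2069 (3 days later).
From 21 October 2069 to 27 January 2070: 10 + 30 + 31 + 27 = 98 days (rest of October, November, December, January).
98 ÷ 7 = 14 full weeks with remainder 0, so 14 more Mondays after the first → 15.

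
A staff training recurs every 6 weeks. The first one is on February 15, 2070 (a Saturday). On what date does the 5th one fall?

August 2, 2070

The 5th occurrence is 4 intervals after the first: 4 × 42 = 168 days after February 15, 2070.
February has 28 days — 13 days to the end of February leaves 155.
March has 31 days (124 left).
April has 30 days (94 left).
May has 31 days (63 left).
June has 30 days (33 left).
July has 31 days (2 left).
2 days into August → August 2, 2070.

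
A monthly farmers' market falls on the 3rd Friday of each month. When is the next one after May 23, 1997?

Jun 20, 1997

May 1997 starts on a Thursday; its first Friday is the 2nd, so the 3rd Friday is the 16th — May 16, 1997.
That is not after May 23, 1997, so look at Jun 1997.
Jun 1997 starts on a Sunday; its first Friday is the 6th, so the 3rd Friday is the 20th — Jun 20, 1997.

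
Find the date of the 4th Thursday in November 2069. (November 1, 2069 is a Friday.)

28 November 2069

November 2069 begins on a Friday, so the first Thursday is November 7 (6 days later).
The 4th Thursday is 3 weeks later: 7 + 21 = 28.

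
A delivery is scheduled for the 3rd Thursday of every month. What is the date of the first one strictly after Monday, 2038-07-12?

July 2038 starts on a Thursday; its first Thursday is the 1st, so the 3rd Thursday is the 15th — 2038-07-15.
2038-07-15 is after 2038-07-12, so that is the next one.

2038-07-15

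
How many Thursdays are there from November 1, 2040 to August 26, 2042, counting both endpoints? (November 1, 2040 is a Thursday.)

November 1, 2040 is a Thursday; the first Thursday on or after it is November 1, 2040.
From November 1, 2040 to August 26, 2042: 60 + 365 + 238 = 663 days (rest of 2040, 2041, to August 26, 2042 in 2042).
663 ÷ 7 = 94 full weeks with remainder 5, so 94 more Thursdays after the first → 95.

95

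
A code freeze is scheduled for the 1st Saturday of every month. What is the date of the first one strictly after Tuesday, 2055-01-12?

2055-02-06

January 2055 starts on a Friday, so its 1st Saturday is 2055-01-02 (1 day in).
That is not after 2055-01-12, so look at February 2055.
February 2055 starts on a Monday, so its 1st Saturday is 2055-02-06 (5 days in).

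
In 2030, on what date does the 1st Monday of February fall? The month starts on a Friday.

2030-02-04

February 2030 begins on a Friday, so the first Monday is February 4 (3 days later).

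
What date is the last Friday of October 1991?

October 1991 begins on a Tuesday, so the first Friday is October 4 (3 days later).
October 1991 has 31 days. Adding weeks: 4, 11, 18, 25 — the last one ≤ 31 is the 25th.

25 October 1991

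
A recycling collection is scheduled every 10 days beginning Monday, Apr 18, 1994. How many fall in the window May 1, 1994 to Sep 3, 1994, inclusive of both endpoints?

Occurrences land 10·i days after Apr 18, 1994 for i = 0, 1, 2, …
May 1, 1994 is 13 days after the start; 13 ÷ 10 = 1 remainder 3; since the remainder is 3, round up to i = 2. First occurrence in the window: #3 on May 8, 1994 (2×10 = 20 days in).
Sep 3, 1994 is 138 days after the start; 138 ÷ 10 = 13 remainder 8. Last occurrence in the window: #14 on Aug 26, 1994.
Occurrences #3 through #14: 12 in total.

12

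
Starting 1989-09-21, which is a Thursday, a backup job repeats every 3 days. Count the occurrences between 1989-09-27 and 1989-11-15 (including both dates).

17

Occurrences land 3·i days after 1989-09-21 for i = 0, 1, 2, …
1989-09-27 is 6 days after the start; 6 ÷ 3 = 2 remainder 0. First occurrence in the window: #3 on 1989-09-27 (2×3 = 6 days in).
1989-11-15 is 55 days after the start; 55 ÷ 3 = 18 remainder 1. Last occurrence in the window: #19 on 1989-11-14.
Occurrences #3 through #19: 17 in total.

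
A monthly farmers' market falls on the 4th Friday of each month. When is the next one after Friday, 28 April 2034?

26 May 2034

April 2034 starts on a Saturday; its first Friday is the 7th, so the 4th Friday is the 28th — 28 April 2034.
That is not after 28 April 2034, so look at May 2034.
May 2034 starts on a Monday; its first Friday is the 5th, so the 4th Friday is the 26th — 26 May 2034.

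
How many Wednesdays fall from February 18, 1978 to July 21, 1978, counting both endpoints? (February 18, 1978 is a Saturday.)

February 18, 1978 is a Saturday; the first Wednesday on or after it is February 22, 1978 (4 days later).
From February 22, 1978 to July 21, 1978: 6 + 31 + 30 + 31 + 30 + 21 = 149 days (rest of February, March, April, May, June, July).
149 ÷ 7 = 21 full weeks with remainder 2, so 21 more Wednesdays after the first → 22.

22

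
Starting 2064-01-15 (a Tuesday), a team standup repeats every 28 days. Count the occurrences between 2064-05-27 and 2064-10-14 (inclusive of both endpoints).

Occurrences land 28·i days after 2064-01-15 for i = 0, 1, 2, …
2064-05-27 is 133 days after the start; 133 ÷ 28 = 4 remainder 21; since the remainder is 21, round up to i = 5. First occurrence in the window: #6 on 2064-06-03 (5×28 = 140 days in).
2064-10-14 is 273 days after the start; 273 ÷ 28 = 9 remainder 21. Last occurrence in the window: #10 on 2064-09-23.
Occurrences #6 through #10: 5 in total.

5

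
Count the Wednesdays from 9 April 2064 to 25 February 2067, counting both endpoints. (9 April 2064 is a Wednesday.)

151

9 April 2064 is a Wednesday; the first Wednesday on or after it is 9 April 2064.
From 9 April 2064 to 25 February 2067: 266 + 365 + 365 + 56 = 1052 days (rest of 2064, 2065, 2066, to 25 February 2067 in 2067).
1052 ÷ 7 = 150 full weeks with remainder 2, so 150 more Wednesdays after the first → 151.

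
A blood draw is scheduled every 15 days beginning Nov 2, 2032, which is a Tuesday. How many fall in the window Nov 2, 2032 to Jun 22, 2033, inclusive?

Occurrences land 15·i days after Nov 2, 2032 for i = 0, 1, 2, …
The window opens on the start date, so the first occurrence inside is #1 on Nov 2, 2032.
Jun 22, 2033 is 232 days after the start; 232 ÷ 15 = 15 remainder 7. Last occurrence in the window: #16 on Jun 15, 2033.
Occurrences #1 through #16: 16 in total.

16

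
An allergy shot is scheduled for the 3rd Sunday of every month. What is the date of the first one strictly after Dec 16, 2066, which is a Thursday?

Dec 19, 2066

Dec 2066 starts on a Wednesday; its first Sunday is the 5th, so the 3rd Sunday is the 19th — Dec 19, 2066.
Dec 19, 2066 is after Dec 16, 2066, so that is the next one.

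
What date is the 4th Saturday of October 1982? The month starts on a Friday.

23 October 1982

October 1982 begins on a Friday, so the first Saturday is October 2 (1 day later).
The 4th Saturday is 3 weeks later: 2 + 21 = 23.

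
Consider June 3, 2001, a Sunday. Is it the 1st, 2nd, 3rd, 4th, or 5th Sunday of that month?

1st

Day 3 falls in week ⌈3/7⌉ of the month.
Days 1–7 hold the 1st Sunday, 8–14 the 2nd, 15–21 the 3rd, 22–28 the 4th, 29–31 the 5th.
3 is in the range for the 1st.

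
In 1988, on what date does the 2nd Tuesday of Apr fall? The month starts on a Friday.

Apr 12, 1988

Apr 1988 begins on a Friday, so the first Tuesday is Apr 5 (4 days later).
The 2nd Tuesday is 1 weeks later: 5 + 7 = 12.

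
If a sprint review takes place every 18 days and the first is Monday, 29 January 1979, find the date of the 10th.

10 July 1979

The 10th occurrence is 9 intervals after the first: 9 × 18 = 162 days after 29 January 1979.
January has 31 days — 2 days to the end of January leaves 160.
February has 28 days (132 left).
March has 31 days (101 left).
April has 30 days (71 left).
May has 31 days (40 left).
June has 30 days (10 left).
10 days into July → 10 July 1979.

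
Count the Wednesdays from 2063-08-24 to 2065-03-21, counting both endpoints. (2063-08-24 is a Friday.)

82

2063-08-24 is a Friday; the first Wednesday on or after it is 2063-08-29 (5 days later).
From 2063-08-29 to 2065-03-21: 124 + 366 + 80 = 570 days (rest of 2063, 2064, to 2065-03-21 in 2065).
570 ÷ 7 = 81 full weeks with remainder 3, so 81 more Wednesdays after the first → 82.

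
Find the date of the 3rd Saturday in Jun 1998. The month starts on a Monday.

Jun 20, 1998

Jun 1998 begins on a Monday, so the first Saturday is Jun 6 (5 days later).
The 3rd Saturday is 2 weeks later: 6 + 14 = 20.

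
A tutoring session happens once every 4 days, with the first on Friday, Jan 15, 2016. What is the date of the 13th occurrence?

Mar 3, 2016

The 13th occurrence is 12 intervals after the first: 12 × 4 = 48 days after Jan 15, 2016.
Jan has 31 days — 16 days to the end of Jan leaves 32.
Feb has 29 days (3 left).
3 days into Mar → Mar 3, 2016.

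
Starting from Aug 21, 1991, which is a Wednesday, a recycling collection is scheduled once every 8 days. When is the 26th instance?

The 26th occurrence is 25 intervals after the first: 25 × 8 = 200 days after Aug 21, 1991.
Aug has 31 days — 10 days to the end of Aug leaves 190.
Sep has 30 days (160 left).
Oct has 31 days (129 left).
Nov has 30 days (99 left).
Dec has 31 days (68 left).
Jan has 31 days (37 left).
Feb has 29 days (8 left).
8 days into Mar → Mar 8, 1992.

Mar 8, 1992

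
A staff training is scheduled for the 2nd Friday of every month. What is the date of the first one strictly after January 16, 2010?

February 12, 2010

January 2010 starts on a Friday; its first Friday is the 1st, so the 2nd Friday is the 8th — January 8, 2010.
That is not after January 16, 2010, so look at February 2010.
February 2010 starts on a Monday; its first Friday is the 5th, so the 2nd Friday is the 12th — February 12, 2010.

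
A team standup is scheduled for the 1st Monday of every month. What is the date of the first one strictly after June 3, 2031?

July 7, 2031

June 2031 starts on a Sunday, so its 1st Monday is June 2, 2031 (1 day in).
That is not after June 3, 2031, so look at July 2031.
July 2031 starts on a Tuesday, so its 1st Monday is July 7, 2031 (6 days in).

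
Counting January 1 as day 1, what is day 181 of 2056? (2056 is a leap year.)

January has 31 days (181 − 31 = 150 remain).
February has 29 days (150 − 29 = 121 remain).
March has 31 days (121 − 31 = 90 remain).
April has 30 days (90 − 30 = 60 remain).
May has 31 days (60 − 31 = 29 remain).
29 into June → June 29.

June 29, 2056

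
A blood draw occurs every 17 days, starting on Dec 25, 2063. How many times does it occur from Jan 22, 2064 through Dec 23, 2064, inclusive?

Occurrences land 17·i days after Dec 25, 2063 for i = 0, 1, 2, …
Jan 22, 2064 is 28 days after the start; 28 ÷ 17 = 1 remainder 11; since the remainder is 11, round up to i = 2. First occurrence in the window: #3 on Jan 28, 2064 (2×17 = 34 days in).
Dec 23, 2064 is 364 days after the start; 364 ÷ 17 = 21 remainder 7. Last occurrence in the window: #22 on Dec 16, 2064.
Occurrences #3 through #22: 20 in total.

20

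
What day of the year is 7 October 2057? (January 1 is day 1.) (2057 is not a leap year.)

280

Days in months before October: 31 + 28 + 31 + 30 + 31 + 30 + 31 + 31 + 30 = 273.
Plus 7 days into October → day 280.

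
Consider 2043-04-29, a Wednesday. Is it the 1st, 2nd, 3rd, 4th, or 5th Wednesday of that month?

Day 29 falls in week ⌈29/7⌉ of the month.
Days 1–7 hold the 1st Wednesday, 8–14 the 2nd, 15–21 the 3rd, 22–28 the 4th, 29–31 the 5th.
29 is in the range for the 5th.

5th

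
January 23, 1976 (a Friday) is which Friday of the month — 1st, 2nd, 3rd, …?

Day 23 falls in week ⌈23/7⌉ of the month.
Days 1–7 hold the 1st Friday, 8–14 the 2nd, 15–21 the 3rd, 22–28 the 4th, 29–31 the 5th.
23 is in the range for the 4th.

4th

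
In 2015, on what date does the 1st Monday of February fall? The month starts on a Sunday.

February 2015 begins on a Sunday, so the first Monday is February 2 (1 day later).

2 February 2015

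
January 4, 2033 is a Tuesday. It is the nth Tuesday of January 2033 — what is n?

Day 4 falls in week ⌈4/7⌉ of the month.
Days 1–7 hold the 1st Tuesday, 8–14 the 2nd, 15–21 the 3rd, 22–28 the 4th, 29–31 the 5th.
4 is in the range for the 1st.

1st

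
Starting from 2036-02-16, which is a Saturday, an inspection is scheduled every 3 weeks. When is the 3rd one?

2036-03-29

The 3rd occurrence is 2 intervals after the first: 2 × 21 = 42 days after 2036-02-16.
February has 29 days — 13 days to the end of February leaves 29.
29 days into March → 2036-03-29.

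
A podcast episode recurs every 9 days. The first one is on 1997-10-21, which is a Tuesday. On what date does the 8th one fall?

1997-12-23

The 8th occurrence is 7 intervals after the first: 7 × 9 = 63 days after 1997-10-21.
October has 31 days — 10 days to the end of October leaves 53.
November has 30 days (23 left).
23 days into December → 1997-12-23.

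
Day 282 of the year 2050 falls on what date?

January has 31 days (282 − 31 = 251 remain).
February has 28 days (251 − 28 = 223 remain).
March has 31 days (223 − 31 = 192 remain).
April has 30 days (192 − 30 = 162 remain).
May has 31 days (162 − 31 = 131 remain).
June has 30 days (131 − 30 = 101 remain).
July has 31 days (101 − 31 = 70 remain).
August has 31 days (70 − 31 = 39 remain).
September has 30 days (39 − 30 = 9 remain).
9 into October → October 9.

2050-10-09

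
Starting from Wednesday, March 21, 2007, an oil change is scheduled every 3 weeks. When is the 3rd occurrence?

May 2, 2007

The 3rd occurrence is 2 intervals after the first: 2 × 21 = 42 days after March 21, 2007.
March has 31 days — 10 days to the end of March leaves 32.
April has 30 days (2 left).
2 days into May → May 2, 2007.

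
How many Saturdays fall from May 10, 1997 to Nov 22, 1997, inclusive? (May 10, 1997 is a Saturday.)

29

May 10, 1997 is a Saturday; the first Saturday on or after it is May 10, 1997.
From May 10, 1997 to Nov 22, 1997: 21 + 30 + 31 + 31 + 30 + 31 + 22 = 196 days (rest of May, Jun, Jul, Aug, Sep, Oct, Nov).
196 ÷ 7 = 28 full weeks with remainder 0, so 28 more Saturdays after the first → 29.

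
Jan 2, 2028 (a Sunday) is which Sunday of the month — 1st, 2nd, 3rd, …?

1st

Day 2 falls in week ⌈2/7⌉ of the month.
Days 1–7 hold the 1st Sunday, 8–14 the 2nd, 15–21 the 3rd, 22–28 the 4th, 29–31 the 5th.
2 is in the range for the 1st.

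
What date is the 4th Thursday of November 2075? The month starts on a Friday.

November 28, 2075

November 2075 begins on a Friday, so the first Thursday is November 7 (6 days later).
The 4th Thursday is 3 weeks later: 7 + 21 = 28.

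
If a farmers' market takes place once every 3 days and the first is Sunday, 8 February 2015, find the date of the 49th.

2 July 2015

The 49th occurrence is 48 intervals after the first: 48 × 3 = 144 days after 8 February 2015.
February has 28 days — 20 days to the end of February leaves 124.
March has 31 days (93 left).
April has 30 days (63 left).
May has 31 days (32 left).
June has 30 days (2 left).
2 days into July → 2 July 2015.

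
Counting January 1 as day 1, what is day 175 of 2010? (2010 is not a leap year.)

Jun 24, 2010

Jan has 31 days (175 − 31 = 144 remain).
Feb has 28 days (144 − 28 = 116 remain).
Mar has 31 days (116 − 31 = 85 remain).
Apr has 30 days (85 − 30 = 55 remain).
May has 31 days (55 − 31 = 24 remain).
24 into Jun → Jun 24.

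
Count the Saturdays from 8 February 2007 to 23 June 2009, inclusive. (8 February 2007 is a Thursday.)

8 February 2007 is a Thursday; the first Saturday on or after it is 10 February 2007 (2 days later).
From 10 February 2007 to 23 June 2009: 324 + 366 + 174 = 864 days (rest of 2007, 2008, to 23 June 2009 in 2009).
864 ÷ 7 = 123 full weeks with remainder 3, so 123 more Saturdays after the first → 124.

124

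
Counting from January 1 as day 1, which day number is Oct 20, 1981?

Days in months before Oct: 31 + 28 + 31 + 30 + 31 + 30 + 31 + 31 + 30 = 273.
Plus 20 days into Oct → day 293.

293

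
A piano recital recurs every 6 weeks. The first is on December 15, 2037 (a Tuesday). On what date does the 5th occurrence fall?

The 5th occurrence is 4 intervals after the first: 4 × 42 = 168 days after December 15, 2037.
December has 31 days — 16 days to the end of December leaves 152.
January has 31 days (121 left).
February has 28 days (93 left).
March has 31 days (62 left).
April has 30 days (32 left).
May has 31 days (1 left).
1 day into June → June 1, 2038.

June 1, 2038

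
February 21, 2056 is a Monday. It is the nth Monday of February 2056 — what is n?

Day 21 falls in week ⌈21/7⌉ of the month.
Days 1–7 hold the 1st Monday, 8–14 the 2nd, 15–21 the 3rd, 22–28 the 4th, 29–31 the 5th.
21 is in the range for the 3rd.

3rd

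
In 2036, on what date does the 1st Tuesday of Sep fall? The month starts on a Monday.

Sep 2, 2036

Sep 2036 begins on a Monday, so the first Tuesday is Sep 2 (1 day later).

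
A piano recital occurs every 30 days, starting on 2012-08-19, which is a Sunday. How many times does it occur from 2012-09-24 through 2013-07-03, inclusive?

Occurrences land 30·i days after 2012-08-19 for i = 0, 1, 2, …
2012-09-24 is 36 days after the start; 36 ÷ 30 = 1 remainder 6; since the remainder is 6, round up to i = 2. First occurrence in the window: #3 on 2012-10-18 (2×30 = 60 days in).
2013-07-03 is 318 days after the start; 318 ÷ 30 = 10 remainder 18. Last occurrence in the window: #11 on 2013-06-15.
Occurrences #3 through #11: 9 in total.

9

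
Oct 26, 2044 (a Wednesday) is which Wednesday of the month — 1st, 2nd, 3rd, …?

4th

Day 26 falls in week ⌈26/7⌉ of the month.
Days 1–7 hold the 1st Wednesday, 8–14 the 2nd, 15–21 the 3rd, 22–28 the 4th, 29–31 the 5th.
26 is in the range for the 4th.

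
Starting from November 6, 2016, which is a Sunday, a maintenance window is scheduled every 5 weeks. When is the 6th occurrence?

The 6th occurrence is 5 intervals after the first: 5 × 35 = 175 days after November 6, 2016.
November has 30 days — 24 days to the end of November leaves 151.
December has 31 days (120 left).
January has 31 days (89 left).
February has 28 days (61 left).
March has 31 days (30 left).
30 days into April → April 30, 2017.

April 30, 2017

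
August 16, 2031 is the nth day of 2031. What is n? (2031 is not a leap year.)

Days in months before August: 31 + 28 + 31 + 30 + 31 + 30 + 31 = 212.
Plus 16 days into August → day 228.

228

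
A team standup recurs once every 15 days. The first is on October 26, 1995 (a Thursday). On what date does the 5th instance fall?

December 25, 1995

The 5th occurrence is 4 intervals after the first: 4 × 15 = 60 days after October 26, 1995.
October has 31 days — 5 days to the end of October leaves 55.
November has 30 days (25 left).
25 days into December → December 25, 1995.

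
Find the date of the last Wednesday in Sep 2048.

The first Wednesday of Sep 2048 is Sep 2.
Sep 2048 has 30 days. Adding weeks: 2, 9, 16, 23, 30 — the last one ≤ 30 is the 30th.

Sep 30, 2048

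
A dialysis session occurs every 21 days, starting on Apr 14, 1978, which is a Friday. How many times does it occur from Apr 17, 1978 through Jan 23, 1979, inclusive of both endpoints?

Occurrences land 21·i days after Apr 14, 1978 for i = 0, 1, 2, …
Apr 17, 1978 is 3 days after the start; 3 ÷ 21 = 0 remainder 3; since the remainder is 3, round up to i = 1. First occurrence in the window: #2 on May 5, 1978 (1×21 = 21 days in).
Jan 23, 1979 is 284 days after the start; 284 ÷ 21 = 13 remainder 11. Last occurrence in the window: #14 on Jan 12, 1979.
Occurrences #2 through #14: 13 in total.

13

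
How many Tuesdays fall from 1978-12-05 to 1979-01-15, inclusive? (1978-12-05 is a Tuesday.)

6

1978-12-05 is a Tuesday; the first Tuesday on or after it is 1978-12-05.
From 1978-12-05 to 1979-01-15: 26 + 15 = 41 days (rest of December, January).
41 ÷ 7 = 5 full weeks with remainder 6, so 5 more Tuesdays after the first → 6.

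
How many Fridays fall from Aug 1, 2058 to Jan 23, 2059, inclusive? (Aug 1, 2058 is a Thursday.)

Aug 1, 2058 is a Thursday; the first Friday on or after it is Aug 2, 2058 (1 day later).
From Aug 2, 2058 to Jan 23, 2059: 29 + 30 + 31 + 30 + 31 + 23 = 174 days (rest of Aug, Sep, Oct, Nov, Dec, Jan).
174 ÷ 7 = 24 full weeks with remainder 6, so 24 more Fridays after the first → 25.

25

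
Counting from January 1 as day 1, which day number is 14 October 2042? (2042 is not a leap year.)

Days in months before October: 31 + 28 + 31 + 30 + 31 + 30 + 31 + 31 + 30 = 273.
Plus 14 days into October → day 287.

287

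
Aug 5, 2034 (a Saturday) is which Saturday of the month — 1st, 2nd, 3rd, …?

Day 5 falls in week ⌈5/7⌉ of the month.
Days 1–7 hold the 1st Saturday, 8–14 the 2nd, 15–21 the 3rd, 22–28 the 4th, 29–31 the 5th.
5 is in the range for the 1st.

1st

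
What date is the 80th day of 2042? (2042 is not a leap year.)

January has 31 days (80 − 31 = 49 remain).
February has 28 days (49 − 28 = 21 remain).
21 into March → March 21.

21 March 2042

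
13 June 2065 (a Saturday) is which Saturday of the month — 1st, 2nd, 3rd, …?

Day 13 falls in week ⌈13/7⌉ of the month.
Days 1–7 hold the 1st Saturday, 8–14 the 2nd, 15–21 the 3rd, 22–28 the 4th, 29–31 the 5th.
13 is in the range for the 2nd.

2nd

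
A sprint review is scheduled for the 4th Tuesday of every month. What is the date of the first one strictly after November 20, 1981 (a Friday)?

November 24, 1981

November 1981 starts on a Sunday; its first Tuesday is the 3rd, so the 4th Tuesday is the 24th — November 24, 1981.
November 24, 1981 is after November 20, 1981, so that is the next one.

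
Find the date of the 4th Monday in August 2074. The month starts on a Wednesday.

27 August 2074

August 2074 begins on a Wednesday, so the first Monday is August 6 (5 days later).
The 4th Monday is 3 weeks later: 6 + 21 = 27.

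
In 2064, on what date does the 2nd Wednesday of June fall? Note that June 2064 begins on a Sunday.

2064-06-11

June 2064 begins on a Sunday, so the first Wednesday is June 4 (3 days later).
The 2nd Wednesday is 1 weeks later: 4 + 7 = 11.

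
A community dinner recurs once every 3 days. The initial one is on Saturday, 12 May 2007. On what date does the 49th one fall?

The 49th occurrence is 48 intervals after the first: 48 × 3 = 144 days after 12 May 2007.
May has 31 days — 19 days to the end of May leaves 125.
June has 30 days (95 left).
July has 31 days (64 left).
August has 31 days (33 left).
September has 30 days (3 left).
3 days into October → 3 October 2007.

3 October 2007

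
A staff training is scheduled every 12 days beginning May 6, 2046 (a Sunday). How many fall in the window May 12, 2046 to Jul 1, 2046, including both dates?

Occurrences land 12·i days after May 6, 2046 for i = 0, 1, 2, …
May 12, 2046 is 6 days after the start; 6 ÷ 12 = 0 remainder 6; since the remainder is 6, round up to i = 1. First occurrence in the window: #2 on May 18, 2046 (1×12 = 12 days in).
Jul 1, 2046 is 56 days after the start; 56 ÷ 12 = 4 remainder 8. Last occurrence in the window: #5 on Jun 23, 2046.
Occurrences #2 through #5: 4 in total.

4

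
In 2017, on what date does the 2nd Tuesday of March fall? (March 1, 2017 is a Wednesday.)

March 2017 begins on a Wednesday, so the first Tuesday is March 7 (6 days later).
The 2nd Tuesday is 1 weeks later: 7 + 7 = 14.

March 14, 2017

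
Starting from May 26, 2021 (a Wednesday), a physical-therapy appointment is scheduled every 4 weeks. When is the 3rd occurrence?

The 3rd occurrence is 2 intervals after the first: 2 × 28 = 56 days after May 26, 2021.
May has 31 days — 5 days to the end of May leaves 51.
Jun has 30 days (21 left).
21 days into Jul → Jul 21, 2021.

Jul 21, 2021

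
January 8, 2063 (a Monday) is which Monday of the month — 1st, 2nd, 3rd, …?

Day 8 falls in week ⌈8/7⌉ of the month.
Days 1–7 hold the 1st Monday, 8–14 the 2nd, 15–21 the 3rd, 22–28 the 4th, 29–31 the 5th.
8 is in the range for the 2nd.

2nd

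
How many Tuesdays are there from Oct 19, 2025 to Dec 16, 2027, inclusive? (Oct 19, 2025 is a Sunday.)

Oct 19, 2025 is a Sunday; the first Tuesday on or after it is Oct 21, 2025 (2 days later).
From Oct 21, 2025 to Dec 16, 2027: 71 + 365 + 350 = 786 days (rest of 2025, 2026, to Dec 16, 2027 in 2027).
786 ÷ 7 = 112 full weeks with remainder 2, so 112 more Tuesdays after the first → 113.

113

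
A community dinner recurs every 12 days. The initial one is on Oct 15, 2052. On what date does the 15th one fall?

The 15th occurrence is 14 intervals after the first: 14 × 12 = 168 days after Oct 15, 2052.
Oct has 31 days — 16 days to the end of Oct leaves 152.
Nov has 30 days (122 left).
Dec has 31 days (91 left).
Jan has 31 days (60 left).
Feb has 28 days (32 left).
Mar has 31 days (1 left).
1 day into Apr → Apr 1, 2053.

Apr 1, 2053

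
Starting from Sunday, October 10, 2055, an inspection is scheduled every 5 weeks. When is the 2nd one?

The 2nd occurrence is 1 interval after the first: 1 × 35 = 35 days after October 10, 2055.
October has 31 days — 21 days to the end of October leaves 14.
14 days into November → November 14, 2055.

November 14, 2055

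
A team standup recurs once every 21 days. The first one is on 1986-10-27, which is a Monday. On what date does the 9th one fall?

The 9th occurrence is 8 intervals after the first: 8 × 21 = 168 days after 1986-10-27.
October has 31 days — 4 days to the end of October leaves 164.
November has 30 days (134 left).
December has 31 days (103 left).
January has 31 days (72 left).
February has 28 days (44 left).
March has 31 days (13 left).
13 days into April → 1987-04-13.

1987-04-13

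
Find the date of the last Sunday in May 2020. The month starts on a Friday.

May 2020 begins on a Friday, so the first Sunday is May 3 (2 days later).
May 2020 has 31 days. Adding weeks: 3, 10, 17, 24, 31 — the last one ≤ 31 is the 31st.

31 May 2020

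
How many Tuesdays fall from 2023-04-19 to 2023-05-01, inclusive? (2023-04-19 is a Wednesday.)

2023-04-19 is a Wednesday; the first Tuesday on or after it is 2023-04-25 (6 days later).
From 2023-04-25 to 2023-05-01: 5 + 1 = 6 days (rest of April, May).
6 ÷ 7 = 0 full weeks with remainder 6, so 0 more Tuesdays after the first → 1.

1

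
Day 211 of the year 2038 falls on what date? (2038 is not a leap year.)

30 July 2038

January has 31 days (211 − 31 = 180 remain).
February has 28 days (180 − 28 = 152 remain).
March has 31 days (152 − 31 = 121 remain).
April has 30 days (121 − 30 = 91 remain).
May has 31 days (91 − 31 = 60 remain).
June has 30 days (60 − 30 = 30 remain).
30 into July → July 30.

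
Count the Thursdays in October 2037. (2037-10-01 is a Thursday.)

2037-10-01 is a Thursday; the first Thursday on or after it is 2037-10-01.
From 2037-10-01 to 2037-10-31 is 31 − 1 = 30 days.
30 ÷ 7 = 4 full weeks with remainder 2, so 4 more Thursdays after the first → 5.

5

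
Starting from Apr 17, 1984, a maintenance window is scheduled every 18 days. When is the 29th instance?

The 29th occurrence is 28 intervals after the first: 28 × 18 = 504 days after Apr 17, 1984.
Apr has 30 days — 13 days to the end of Apr leaves 491.
From end of Apr to end of 1984 is 245 days (246 left).
Jan has 31 days (215 left).
Feb has 28 days (187 left).
Mar has 31 days (156 left).
Apr has 30 days (126 left).
May has 31 days (95 left).
Jun has 30 days (65 left).
Jul has 31 days (34 left).
Aug has 31 days (3 left).
3 days into Sep → Sep 3, 1985.

Sep 3, 1985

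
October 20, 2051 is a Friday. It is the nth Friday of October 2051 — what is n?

Day 20 falls in week ⌈20/7⌉ of the month.
Days 1–7 hold the 1st Friday, 8–14 the 2nd, 15–21 the 3rd, 22–28 the 4th, 29–31 the 5th.
20 is in the range for the 3rd.

3rd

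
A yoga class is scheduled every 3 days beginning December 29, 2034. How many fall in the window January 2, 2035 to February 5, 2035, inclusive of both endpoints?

11

Occurrences land 3·i days after December 29, 2034 for i = 0, 1, 2, …
January 2, 2035 is 4 days after the start; 4 ÷ 3 = 1 remainder 1; since the remainder is 1, round up to i = 2. First occurrence in the window: #3 on January 4, 2035 (2×3 = 6 days in).
February 5, 2035 is 38 days after the start; 38 ÷ 3 = 12 remainder 2. Last occurrence in the window: #13 on February 3, 2035.
Occurrences #3 through #13: 11 in total.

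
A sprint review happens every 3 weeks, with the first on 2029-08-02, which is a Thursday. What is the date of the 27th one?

The 27th occurrence is 26 intervals after the first: 26 × 21 = 546 days after 2029-08-02.
August has 31 days — 29 days to the end of August leaves 517.
From end of August to end of 2029 is 122 days (395 left).
2030 has 365 days (30 left).
30 days into January → 2031-01-30.

2031-01-30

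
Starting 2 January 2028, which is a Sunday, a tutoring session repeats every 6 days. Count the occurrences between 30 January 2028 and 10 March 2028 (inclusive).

7

Occurrences land 6·i days after 2 January 2028 for i = 0, 1, 2, …
30 January 2028 is 28 days after the start; 28 ÷ 6 = 4 remainder 4; since the remainder is 4, round up to i = 5. First occurrence in the window: #6 on 1 February 2028 (5×6 = 30 days in).
10 March 2028 is 68 days after the start; 68 ÷ 6 = 11 remainder 2. Last occurrence in the window: #12 on 8 March 2028.
Occurrences #6 through #12: 7 in total.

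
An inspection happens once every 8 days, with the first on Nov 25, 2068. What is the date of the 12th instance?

The 12th occurrence is 11 intervals after the first: 11 × 8 = 88 days after Nov 25, 2068.
Nov has 30 days — 5 days to the end of Nov leaves 83.
Dec has 31 days (52 left).
Jan has 31 days (21 left).
21 days into Feb → Feb 21, 2069.

Feb 21, 2069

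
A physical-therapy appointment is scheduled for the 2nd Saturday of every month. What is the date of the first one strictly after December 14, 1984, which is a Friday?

December 1984 starts on a Saturday; its first Saturday is the 1st, so the 2nd Saturday is the 8th — December 8, 1984.
That is not after December 14, 1984, so look at January 1985.
January 1985 starts on a Tuesday; its first Saturday is the 5th, so the 2nd Saturday is the 12th — January 12, 1985.

January 12, 1985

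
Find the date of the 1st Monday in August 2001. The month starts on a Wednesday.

August 2001 begins on a Wednesday, so the first Monday is August 6 (5 days later).

August 6, 2001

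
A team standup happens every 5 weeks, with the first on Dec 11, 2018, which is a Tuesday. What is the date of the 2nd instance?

The 2nd occurrence is 1 interval after the first: 1 × 35 = 35 days after Dec 11, 2018.
Dec has 31 days — 20 days to the end of Dec leaves 15.
15 days into Jan → Jan 15, 2019.

Jan 15, 2019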